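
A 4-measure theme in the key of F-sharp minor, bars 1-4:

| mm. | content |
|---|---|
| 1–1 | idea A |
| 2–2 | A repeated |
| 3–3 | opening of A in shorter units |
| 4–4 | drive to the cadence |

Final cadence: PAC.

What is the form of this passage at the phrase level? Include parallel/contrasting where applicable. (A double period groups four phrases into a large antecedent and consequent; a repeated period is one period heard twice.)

Basic idea (bar 1) + its repetition (measure 2) form the presentation; fragmentation and cadence (mm. 3–4) form the continuation — the 4-bar whole is a sentence.

sentence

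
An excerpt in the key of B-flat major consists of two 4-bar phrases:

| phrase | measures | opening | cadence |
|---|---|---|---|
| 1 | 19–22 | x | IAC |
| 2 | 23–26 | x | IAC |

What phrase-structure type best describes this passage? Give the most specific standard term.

Both phrases have the same opening (x) and the same cadence (imperfect authentic cadence): the second is a restatement, not a consequent, so this is a repeated phrase rather than a period.

repeated phrase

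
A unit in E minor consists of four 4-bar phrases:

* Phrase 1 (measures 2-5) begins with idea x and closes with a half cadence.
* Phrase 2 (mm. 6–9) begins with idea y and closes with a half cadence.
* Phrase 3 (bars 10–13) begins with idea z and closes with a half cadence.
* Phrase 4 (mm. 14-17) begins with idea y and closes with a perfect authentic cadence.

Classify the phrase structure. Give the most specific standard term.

Four phrases in two halves: the first half (mm. 2–9) ends with a half cadence, the second (mm. 10-17) with a perfect authentic cadence — a large antecedent–consequent pair, i.e. a double period.
Phrase 3 begins with different material from phrase 1, making it contrasting.

contrasting double period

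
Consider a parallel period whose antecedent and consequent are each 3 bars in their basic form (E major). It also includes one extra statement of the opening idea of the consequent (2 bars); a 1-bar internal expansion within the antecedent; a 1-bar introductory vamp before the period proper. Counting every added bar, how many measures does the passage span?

10 measures

Basic parallel period: 3 + 3 = 6 bars.
6 (basic form) + 2 (extra statement) + 1 (internal expansion) + 1 (introduction) = 10.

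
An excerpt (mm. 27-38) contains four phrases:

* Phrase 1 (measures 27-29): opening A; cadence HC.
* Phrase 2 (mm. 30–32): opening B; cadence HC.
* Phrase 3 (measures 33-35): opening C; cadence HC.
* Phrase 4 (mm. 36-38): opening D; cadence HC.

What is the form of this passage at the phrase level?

Phrase 4 ends with a half cadence, no stronger than phrase 2's half cadence, so the four phrases do not form a double period; nor do phrases 3–4 duplicate 1–2, so it is not a repeated period. With no phrase reaching a conclusive cadence, the passage is a phrase group.

phrase group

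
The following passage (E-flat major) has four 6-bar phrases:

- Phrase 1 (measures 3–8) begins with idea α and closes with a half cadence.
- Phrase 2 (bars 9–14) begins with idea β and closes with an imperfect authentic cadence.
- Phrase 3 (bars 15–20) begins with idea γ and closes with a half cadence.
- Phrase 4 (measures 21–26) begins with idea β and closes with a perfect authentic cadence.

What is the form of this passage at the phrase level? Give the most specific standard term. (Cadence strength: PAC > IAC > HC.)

contrasting double period

Four phrases in two halves: the first half (mm. 3-14) ends with an imperfect authentic cadence, the second (mm. 15-26) with a perfect authentic cadence — a large antecedent–consequent pair, i.e. a double period.
Phrase 3 begins with different material from phrase 1, making it contrasting.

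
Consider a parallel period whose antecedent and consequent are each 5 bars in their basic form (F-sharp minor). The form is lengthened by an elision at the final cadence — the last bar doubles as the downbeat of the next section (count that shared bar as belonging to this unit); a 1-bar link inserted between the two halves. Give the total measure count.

11 measures

Basic parallel period: 5 + 5 = 10 bars.
10 (basic form) + 1 (link) = 11.
The elision shares a bar with the next section but does not change this unit's count.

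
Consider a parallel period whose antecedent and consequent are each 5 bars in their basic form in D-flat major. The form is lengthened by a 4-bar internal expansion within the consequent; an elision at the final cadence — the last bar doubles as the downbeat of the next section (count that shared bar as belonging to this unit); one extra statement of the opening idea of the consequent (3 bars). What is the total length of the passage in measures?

Basic parallel period: 5 + 5 = 10 bars.
10 (basic form) + 4 (internal expansion) + 3 (extra statement) = 17.
The elision shares a bar with the next section but does not change this unit's count.

17 measures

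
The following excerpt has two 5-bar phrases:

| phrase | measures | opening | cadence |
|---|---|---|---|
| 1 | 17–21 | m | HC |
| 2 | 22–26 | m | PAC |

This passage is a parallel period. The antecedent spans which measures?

measures 17–21

The antecedent is the phrase ending with the weaker cadence (half cadence, phrase 1) and the consequent the one ending more conclusively (perfect authentic cadence, phrase 2); the antecedent is measures 17-21.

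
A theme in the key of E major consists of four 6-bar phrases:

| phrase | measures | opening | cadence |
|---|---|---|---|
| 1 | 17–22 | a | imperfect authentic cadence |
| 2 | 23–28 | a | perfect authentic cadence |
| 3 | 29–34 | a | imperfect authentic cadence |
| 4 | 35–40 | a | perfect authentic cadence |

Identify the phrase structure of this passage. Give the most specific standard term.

repeated period

The cadence pattern IAC–PAC–IAC–PAC is weak–strong twice, and phrases 3–4 restate phrases 1–2: a period heard twice, not a double period (which would end weakly at phrase 2).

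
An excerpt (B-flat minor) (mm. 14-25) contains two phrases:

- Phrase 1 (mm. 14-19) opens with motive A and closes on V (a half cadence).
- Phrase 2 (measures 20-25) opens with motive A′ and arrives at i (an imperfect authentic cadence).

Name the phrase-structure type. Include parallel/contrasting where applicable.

parallel period

Phrase 1 ends with a half cadence (weaker) and phrase 2 with an imperfect authentic cadence (stronger): antecedent + consequent = a period.
The two phrases open with the same material (A / A′), so the period is parallel.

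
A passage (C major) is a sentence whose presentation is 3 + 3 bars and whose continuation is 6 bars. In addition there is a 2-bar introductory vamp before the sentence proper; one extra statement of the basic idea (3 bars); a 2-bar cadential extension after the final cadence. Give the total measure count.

Basic sentence: 3 + 3 + 6 = 12 bars.
12 (basic form) + 2 (introduction) + 3 (extra statement) + 2 (cadential extension) = 19.

19 measures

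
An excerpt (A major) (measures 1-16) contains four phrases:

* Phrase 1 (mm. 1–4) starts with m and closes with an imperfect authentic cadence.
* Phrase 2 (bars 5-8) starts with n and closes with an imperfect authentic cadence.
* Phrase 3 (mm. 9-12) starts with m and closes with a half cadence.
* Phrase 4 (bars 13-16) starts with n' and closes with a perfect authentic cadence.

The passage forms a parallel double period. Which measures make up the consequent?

In a double period the first pair of phrases (ending imperfect authentic cadence) is the large antecedent and the second pair (ending perfect authentic cadence) is the large consequent; the consequent is measures 9–16.

measures 9–16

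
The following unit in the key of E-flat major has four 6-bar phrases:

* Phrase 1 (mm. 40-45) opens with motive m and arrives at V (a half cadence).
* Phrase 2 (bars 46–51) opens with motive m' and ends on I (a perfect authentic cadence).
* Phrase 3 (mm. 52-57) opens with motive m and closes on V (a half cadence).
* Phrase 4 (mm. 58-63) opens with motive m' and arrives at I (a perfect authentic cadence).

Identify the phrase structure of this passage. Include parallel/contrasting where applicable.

repeated period

The cadence pattern HC–PAC–HC–PAC is weak–strong twice, and phrases 3–4 restate phrases 1–2: a period heard twice, not a double period (which would end weakly at phrase 2).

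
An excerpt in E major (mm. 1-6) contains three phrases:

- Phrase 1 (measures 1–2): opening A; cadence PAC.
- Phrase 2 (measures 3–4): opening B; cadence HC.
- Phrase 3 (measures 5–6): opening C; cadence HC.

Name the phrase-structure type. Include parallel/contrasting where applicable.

The final phrase closes with a half cadence, which is not stronger than the preceding half cadence; the 3 phrases lack an overall antecedent–consequent design and so form a phrase group.

phrase group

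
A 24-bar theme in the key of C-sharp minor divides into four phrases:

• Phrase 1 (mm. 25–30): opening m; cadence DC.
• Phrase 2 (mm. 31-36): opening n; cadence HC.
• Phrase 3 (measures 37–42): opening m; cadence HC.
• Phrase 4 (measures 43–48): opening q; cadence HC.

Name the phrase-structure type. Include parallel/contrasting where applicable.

phrase group

Phrase 4 ends with a half cadence, no stronger than phrase 2's half cadence, so the four phrases do not form a double period; nor do phrases 3–4 duplicate 1–2, so it is not a repeated period. With no phrase reaching a conclusive cadence, the passage is a phrase group.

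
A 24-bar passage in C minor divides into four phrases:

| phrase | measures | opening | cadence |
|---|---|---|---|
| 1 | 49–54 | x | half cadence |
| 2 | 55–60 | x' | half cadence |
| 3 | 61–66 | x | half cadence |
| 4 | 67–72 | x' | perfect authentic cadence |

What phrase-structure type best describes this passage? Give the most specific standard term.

parallel double period

Four phrases in two halves: the first half (mm. 49–60) ends with a half cadence, the second (mm. 61-72) with a perfect authentic cadence — a large antecedent–consequent pair, i.e. a double period.
Phrase 3 begins with the same material as phrase 1, making it parallel.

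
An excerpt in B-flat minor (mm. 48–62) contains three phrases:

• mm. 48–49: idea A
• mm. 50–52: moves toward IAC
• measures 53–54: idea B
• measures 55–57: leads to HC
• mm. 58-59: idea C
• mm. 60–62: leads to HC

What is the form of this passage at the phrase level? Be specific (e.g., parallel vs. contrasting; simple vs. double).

phrase group

The final phrase closes with a half cadence, which is not stronger than the preceding half cadence; the 3 phrases lack an overall antecedent–consequent design and so form a phrase group.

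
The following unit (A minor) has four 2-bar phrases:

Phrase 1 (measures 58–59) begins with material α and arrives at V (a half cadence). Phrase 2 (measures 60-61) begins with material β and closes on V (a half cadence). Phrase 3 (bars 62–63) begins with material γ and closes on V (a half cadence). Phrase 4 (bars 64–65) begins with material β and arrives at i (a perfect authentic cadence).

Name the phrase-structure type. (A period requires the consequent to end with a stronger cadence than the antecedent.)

contrasting double period

Four phrases in two halves: the first half (mm. 58–61) ends with a half cadence, the second (bars 62-65) with a perfect authentic cadence — a large antecedent–consequent pair, i.e. a double period.
Phrase 3 begins with different material from phrase 1, making it contrasting.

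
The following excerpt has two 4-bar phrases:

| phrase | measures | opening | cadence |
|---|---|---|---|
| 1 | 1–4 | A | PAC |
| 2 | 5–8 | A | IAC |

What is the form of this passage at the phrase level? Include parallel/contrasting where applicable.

phrase group

The second phrase closes with an imperfect authentic cadence, which is not stronger than the first phrase's perfect authentic cadence; without a weak→strong cadential pair there is no antecedent–consequent relationship, so this is a phrase group rather than a period.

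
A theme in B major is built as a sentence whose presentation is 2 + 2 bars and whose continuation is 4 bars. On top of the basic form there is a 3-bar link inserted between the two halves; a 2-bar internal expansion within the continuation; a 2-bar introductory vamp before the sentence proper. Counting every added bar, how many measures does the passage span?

15 measures

Basic sentence: 2 + 2 + 4 = 8 bars.
8 (basic form) + 3 (link) + 2 (internal expansion) + 2 (introduction) = 15.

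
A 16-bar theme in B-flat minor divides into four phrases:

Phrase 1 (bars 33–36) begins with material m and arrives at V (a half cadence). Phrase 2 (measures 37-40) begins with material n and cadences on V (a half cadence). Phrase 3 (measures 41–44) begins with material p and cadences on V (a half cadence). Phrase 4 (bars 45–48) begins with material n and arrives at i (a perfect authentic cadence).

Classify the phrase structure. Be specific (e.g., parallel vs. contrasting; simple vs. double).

contrasting double period

Four phrases in two halves: the first half (bars 33–40) ends with a half cadence, the second (bars 41–48) with a perfect authentic cadence — a large antecedent–consequent pair, i.e. a double period.
Phrase 3 begins with different material from phrase 1, making it contrasting.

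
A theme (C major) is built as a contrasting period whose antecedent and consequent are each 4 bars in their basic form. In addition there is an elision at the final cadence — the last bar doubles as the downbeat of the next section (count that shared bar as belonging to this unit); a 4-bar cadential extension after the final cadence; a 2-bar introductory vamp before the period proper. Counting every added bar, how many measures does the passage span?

14 measures

Basic contrasting period: 4 + 4 = 8 bars.
8 (basic form) + 4 (cadential extension) + 2 (introduction) = 14.
The elision shares a bar with the next section but does not change this unit's count.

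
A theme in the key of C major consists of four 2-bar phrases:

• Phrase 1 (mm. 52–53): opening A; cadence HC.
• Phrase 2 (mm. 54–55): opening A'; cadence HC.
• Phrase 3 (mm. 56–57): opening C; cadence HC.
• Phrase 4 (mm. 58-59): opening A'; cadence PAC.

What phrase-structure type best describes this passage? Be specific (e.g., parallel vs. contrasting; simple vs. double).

Four phrases in two halves: the first half (measures 52–55) ends with a half cadence, the second (bars 56–59) with a perfect authentic cadence — a large antecedent–consequent pair, i.e. a double period.
Phrase 3 begins with different material from phrase 1, making it contrasting.

contrasting double period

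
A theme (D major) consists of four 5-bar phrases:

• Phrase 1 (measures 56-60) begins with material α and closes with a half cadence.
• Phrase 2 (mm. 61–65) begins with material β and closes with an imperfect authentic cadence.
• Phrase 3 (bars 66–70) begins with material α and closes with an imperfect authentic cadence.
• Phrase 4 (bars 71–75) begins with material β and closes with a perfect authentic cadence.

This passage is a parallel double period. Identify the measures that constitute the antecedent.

In a double period the four phrases pair into a large antecedent (phrases 1–2, ending imperfect authentic cadence) and a large consequent (phrases 3–4, ending perfect authentic cadence). The antecedent spans mm. 56–65.

measures 56–65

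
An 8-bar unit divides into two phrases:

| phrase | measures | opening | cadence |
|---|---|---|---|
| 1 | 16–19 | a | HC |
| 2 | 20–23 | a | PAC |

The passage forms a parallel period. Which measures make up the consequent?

measures 20–23

The phrase ending with the weaker cadence (half cadence) is the antecedent; the one ending more conclusively (perfect authentic cadence) is the consequent. The consequent is measures 20–23.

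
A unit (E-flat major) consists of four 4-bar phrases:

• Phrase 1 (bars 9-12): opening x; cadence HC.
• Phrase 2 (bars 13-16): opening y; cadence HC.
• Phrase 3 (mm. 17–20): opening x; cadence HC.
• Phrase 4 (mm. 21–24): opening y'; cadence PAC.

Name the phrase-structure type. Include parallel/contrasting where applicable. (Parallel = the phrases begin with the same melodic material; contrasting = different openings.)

parallel double period

Four phrases in two halves: the first half (mm. 9–16) ends with a half cadence, the second (bars 17-24) with a perfect authentic cadence — a large antecedent–consequent pair, i.e. a double period.
Phrase 3 begins with the same material as phrase 1, making it parallel.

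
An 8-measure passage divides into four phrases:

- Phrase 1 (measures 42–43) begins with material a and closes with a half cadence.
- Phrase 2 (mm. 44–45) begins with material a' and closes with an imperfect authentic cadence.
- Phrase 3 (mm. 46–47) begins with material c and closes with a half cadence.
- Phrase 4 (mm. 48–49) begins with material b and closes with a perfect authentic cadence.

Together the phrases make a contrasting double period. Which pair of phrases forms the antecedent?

phrases 1 and 2

In a double period the first pair of phrases (ending imperfect authentic cadence) is the large antecedent and the second pair (ending perfect authentic cadence) is the large consequent; the antecedent is phrases 1 and 2.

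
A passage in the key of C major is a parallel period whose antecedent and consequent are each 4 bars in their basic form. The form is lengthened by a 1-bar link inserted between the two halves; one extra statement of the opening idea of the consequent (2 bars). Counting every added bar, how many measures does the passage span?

11 measures

Basic parallel period: 4 + 4 = 8 bars.
8 (basic form) + 1 (link) + 2 (extra statement) = 11.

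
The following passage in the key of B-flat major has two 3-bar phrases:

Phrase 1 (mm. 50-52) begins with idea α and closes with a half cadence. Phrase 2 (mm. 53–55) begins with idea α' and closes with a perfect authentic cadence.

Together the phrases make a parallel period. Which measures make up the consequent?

The phrase ending with the weaker cadence (half cadence) is the antecedent; the one ending more conclusively (perfect authentic cadence) is the consequent. The consequent is measures 53–55.

measures 53–55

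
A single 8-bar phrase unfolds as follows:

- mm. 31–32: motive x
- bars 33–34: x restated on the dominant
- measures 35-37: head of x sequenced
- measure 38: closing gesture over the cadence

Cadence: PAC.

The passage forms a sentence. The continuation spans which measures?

After the presentation (mm. 31-34), the continuation covers the fragmentation through the cadence: bars 35–38.

measures 35–38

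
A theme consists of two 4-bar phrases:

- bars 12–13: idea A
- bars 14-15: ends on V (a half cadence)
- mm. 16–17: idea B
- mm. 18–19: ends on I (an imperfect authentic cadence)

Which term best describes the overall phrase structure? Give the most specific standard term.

Phrase 1 ends with a half cadence (weaker) and phrase 2 with an imperfect authentic cadence (stronger): antecedent + consequent = a period.
The two phrases open with different material (A / B), so the period is contrasting.

contrasting period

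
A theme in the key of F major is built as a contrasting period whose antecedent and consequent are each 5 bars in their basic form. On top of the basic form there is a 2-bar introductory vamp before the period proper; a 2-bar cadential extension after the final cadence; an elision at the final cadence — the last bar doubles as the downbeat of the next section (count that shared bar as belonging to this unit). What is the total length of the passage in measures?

Basic contrasting period: 5 + 5 = 10 bars.
10 (basic form) + 2 (introduction) + 2 (cadential extension) = 14.
The elision shares a bar with the next section but does not change this unit's count.

14 measures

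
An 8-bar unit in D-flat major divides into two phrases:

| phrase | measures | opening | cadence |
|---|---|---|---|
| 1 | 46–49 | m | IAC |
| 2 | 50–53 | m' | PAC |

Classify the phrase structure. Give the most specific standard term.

parallel period

Phrase 1 ends with an imperfect authentic cadence (weaker) and phrase 2 with a perfect authentic cadence (stronger): antecedent + consequent = a period.
The two phrases open with the same material (m / m'), so the period is parallel.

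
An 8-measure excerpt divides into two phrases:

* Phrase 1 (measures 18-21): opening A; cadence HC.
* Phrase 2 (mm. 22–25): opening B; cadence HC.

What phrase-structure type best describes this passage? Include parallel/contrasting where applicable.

phrase group

The second phrase closes with a half cadence, which is not stronger than the first phrase's half cadence; without a weak→strong cadential pair there is no antecedent–consequent relationship, so this is a phrase group rather than a period.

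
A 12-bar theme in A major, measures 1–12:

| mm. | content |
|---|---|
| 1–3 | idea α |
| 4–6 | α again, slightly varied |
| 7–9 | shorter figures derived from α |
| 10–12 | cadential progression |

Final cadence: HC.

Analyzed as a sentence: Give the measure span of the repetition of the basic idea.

The presentation of a sentence is the basic idea (measures 1–3) plus its repetition (bars 4-6); the repetition of the basic idea is therefore bars 4-6.

measures 4–6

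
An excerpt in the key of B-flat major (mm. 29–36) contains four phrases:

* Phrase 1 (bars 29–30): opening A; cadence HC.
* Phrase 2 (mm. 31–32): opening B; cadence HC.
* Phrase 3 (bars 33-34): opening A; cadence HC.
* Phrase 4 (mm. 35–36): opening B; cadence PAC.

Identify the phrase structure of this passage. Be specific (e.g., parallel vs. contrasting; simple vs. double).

Four phrases in two halves: the first half (mm. 29–32) ends with a half cadence, the second (bars 33–36) with a perfect authentic cadence — a large antecedent–consequent pair, i.e. a double period.
Phrase 3 begins with the same material as phrase 1, making it parallel.

parallel double period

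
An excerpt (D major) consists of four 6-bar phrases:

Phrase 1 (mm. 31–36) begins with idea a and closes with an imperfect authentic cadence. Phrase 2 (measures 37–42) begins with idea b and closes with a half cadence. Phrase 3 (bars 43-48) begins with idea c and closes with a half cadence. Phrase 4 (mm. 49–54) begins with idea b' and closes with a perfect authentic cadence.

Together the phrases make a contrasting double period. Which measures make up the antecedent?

measures 31–42

In a double period the first pair of phrases (ending half cadence) is the large antecedent and the second pair (ending perfect authentic cadence) is the large consequent; the antecedent is measures 31–42.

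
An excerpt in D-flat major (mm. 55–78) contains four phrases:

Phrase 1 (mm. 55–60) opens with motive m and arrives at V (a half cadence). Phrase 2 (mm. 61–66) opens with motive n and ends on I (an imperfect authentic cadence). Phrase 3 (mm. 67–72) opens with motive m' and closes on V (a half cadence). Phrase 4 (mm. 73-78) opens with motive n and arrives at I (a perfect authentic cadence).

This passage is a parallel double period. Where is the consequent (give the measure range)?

measures 67–78

In a double period the four phrases pair into a large antecedent (phrases 1–2, ending imperfect authentic cadence) and a large consequent (phrases 3–4, ending perfect authentic cadence). The consequent spans measures 67–78.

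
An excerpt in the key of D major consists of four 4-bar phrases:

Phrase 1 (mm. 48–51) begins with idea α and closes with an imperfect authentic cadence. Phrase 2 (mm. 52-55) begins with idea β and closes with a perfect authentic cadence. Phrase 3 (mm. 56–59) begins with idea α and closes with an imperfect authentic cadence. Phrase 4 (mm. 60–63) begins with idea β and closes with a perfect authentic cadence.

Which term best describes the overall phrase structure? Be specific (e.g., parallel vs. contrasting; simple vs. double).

repeated period

The cadence pattern IAC–PAC–IAC–PAC is weak–strong twice, and phrases 3–4 restate phrases 1–2: a period heard twice, not a double period (which would end weakly at phrase 2).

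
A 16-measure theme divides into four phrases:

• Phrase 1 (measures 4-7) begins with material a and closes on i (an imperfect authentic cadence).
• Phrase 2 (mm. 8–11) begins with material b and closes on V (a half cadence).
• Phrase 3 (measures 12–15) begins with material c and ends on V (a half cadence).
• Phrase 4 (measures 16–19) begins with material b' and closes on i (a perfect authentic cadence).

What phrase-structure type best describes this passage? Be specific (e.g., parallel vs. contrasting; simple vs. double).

contrasting double period

Four phrases in two halves: the first half (mm. 4-11) ends with a half cadence, the second (mm. 12-19) with a perfect authentic cadence — a large antecedent–consequent pair, i.e. a double period.
Phrase 3 begins with different material from phrase 1, making it contrasting.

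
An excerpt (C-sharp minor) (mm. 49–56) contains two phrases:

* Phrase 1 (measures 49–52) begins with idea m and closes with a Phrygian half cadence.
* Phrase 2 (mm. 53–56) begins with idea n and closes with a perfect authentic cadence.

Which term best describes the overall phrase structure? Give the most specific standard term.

Phrase 1 ends with a Phrygian half cadence (weaker) and phrase 2 with a perfect authentic cadence (stronger): antecedent + consequent = a period.
The two phrases open with different material (m / n), so the period is contrasting.

contrasting period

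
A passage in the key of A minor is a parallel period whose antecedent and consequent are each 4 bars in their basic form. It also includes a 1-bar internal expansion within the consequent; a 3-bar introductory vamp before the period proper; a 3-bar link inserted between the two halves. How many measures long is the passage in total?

15 measures

Basic parallel period: 4 + 4 = 8 bars.
8 (basic form) + 1 (internal expansion) + 3 (introduction) + 3 (link) = 15.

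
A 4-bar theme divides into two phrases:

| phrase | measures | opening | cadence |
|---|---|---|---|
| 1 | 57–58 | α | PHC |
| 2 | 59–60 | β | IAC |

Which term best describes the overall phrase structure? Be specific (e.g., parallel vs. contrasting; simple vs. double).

contrasting period

Phrase 1 ends with a Phrygian half cadence (weaker) and phrase 2 with an imperfect authentic cadence (stronger): antecedent + consequent = a period.
The two phrases open with different material (α / β), so the period is contrasting.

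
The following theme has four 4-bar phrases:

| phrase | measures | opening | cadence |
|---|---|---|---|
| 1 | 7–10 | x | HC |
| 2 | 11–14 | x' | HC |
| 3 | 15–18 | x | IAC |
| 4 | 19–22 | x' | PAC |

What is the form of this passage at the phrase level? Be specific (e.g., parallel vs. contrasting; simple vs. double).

Four phrases in two halves: the first half (bars 7-14) ends with a half cadence, the second (mm. 15–22) with a perfect authentic cadence — a large antecedent–consequent pair, i.e. a double period.
Phrase 3 begins with the same material as phrase 1, making it parallel.

parallel double period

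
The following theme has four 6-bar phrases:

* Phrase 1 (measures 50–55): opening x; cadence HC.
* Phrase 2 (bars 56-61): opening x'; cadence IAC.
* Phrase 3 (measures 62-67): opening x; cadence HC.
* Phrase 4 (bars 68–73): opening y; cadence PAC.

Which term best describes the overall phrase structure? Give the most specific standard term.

parallel double period

Four phrases in two halves: the first half (bars 50-61) ends with an imperfect authentic cadence, the second (bars 62-73) with a perfect authentic cadence — a large antecedent–consequent pair, i.e. a double period.
Phrase 3 begins with the same material as phrase 1, making it parallel.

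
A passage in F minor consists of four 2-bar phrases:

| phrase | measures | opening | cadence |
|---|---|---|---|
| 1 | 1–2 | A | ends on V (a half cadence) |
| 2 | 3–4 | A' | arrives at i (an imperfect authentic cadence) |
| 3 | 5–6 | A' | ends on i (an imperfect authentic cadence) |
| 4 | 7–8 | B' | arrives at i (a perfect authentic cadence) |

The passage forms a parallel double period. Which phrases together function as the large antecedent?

phrases 1 and 2

In a double period the first pair of phrases (ending imperfect authentic cadence) is the large antecedent and the second pair (ending perfect authentic cadence) is the large consequent; the antecedent is phrases 1 and 2.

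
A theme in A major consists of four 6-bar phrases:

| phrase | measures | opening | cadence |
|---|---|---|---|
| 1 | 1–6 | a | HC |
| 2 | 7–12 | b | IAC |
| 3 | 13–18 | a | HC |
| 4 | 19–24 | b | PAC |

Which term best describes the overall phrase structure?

parallel double period

Four phrases in two halves: the first half (measures 1–12) ends with an imperfect authentic cadence, the second (measures 13–24) with a perfect authentic cadence — a large antecedent–consequent pair, i.e. a double period.
Phrase 3 begins with the same material as phrase 1, making it parallel.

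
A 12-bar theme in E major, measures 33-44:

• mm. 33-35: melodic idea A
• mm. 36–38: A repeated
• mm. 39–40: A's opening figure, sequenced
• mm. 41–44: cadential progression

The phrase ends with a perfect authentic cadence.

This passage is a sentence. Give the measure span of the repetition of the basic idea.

The presentation of a sentence is the basic idea (mm. 33–35) plus its repetition (bars 36–38); the repetition of the basic idea is therefore mm. 36–38.

measures 36–38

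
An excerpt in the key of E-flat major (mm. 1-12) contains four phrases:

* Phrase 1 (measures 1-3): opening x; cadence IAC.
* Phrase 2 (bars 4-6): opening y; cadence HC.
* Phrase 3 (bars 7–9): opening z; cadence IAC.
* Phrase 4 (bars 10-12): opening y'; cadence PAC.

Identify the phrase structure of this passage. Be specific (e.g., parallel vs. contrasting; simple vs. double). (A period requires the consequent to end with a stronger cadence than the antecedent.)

Four phrases in two halves: the first half (mm. 1-6) ends with a half cadence, the second (bars 7-12) with a perfect authentic cadence — a large antecedent–consequent pair, i.e. a double period.
Phrase 3 begins with different material from phrase 1, making it contrasting.

contrasting double period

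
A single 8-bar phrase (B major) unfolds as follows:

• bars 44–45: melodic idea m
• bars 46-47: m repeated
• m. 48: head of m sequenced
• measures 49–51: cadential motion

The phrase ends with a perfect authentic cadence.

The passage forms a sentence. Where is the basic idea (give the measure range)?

The presentation of a sentence is the basic idea (mm. 44–45) plus its repetition (mm. 46–47); the basic idea is therefore measures 44-45.

measures 44–45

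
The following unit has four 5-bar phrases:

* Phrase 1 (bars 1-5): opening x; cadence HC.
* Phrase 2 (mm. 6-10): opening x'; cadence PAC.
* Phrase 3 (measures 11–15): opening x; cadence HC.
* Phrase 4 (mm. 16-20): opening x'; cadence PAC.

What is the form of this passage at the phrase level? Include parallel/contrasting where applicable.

The cadence pattern HC–PAC–HC–PAC is weak–strong twice, and phrases 3–4 restate phrases 1–2: a period heard twice, not a double period (which would end weakly at phrase 2).

repeated period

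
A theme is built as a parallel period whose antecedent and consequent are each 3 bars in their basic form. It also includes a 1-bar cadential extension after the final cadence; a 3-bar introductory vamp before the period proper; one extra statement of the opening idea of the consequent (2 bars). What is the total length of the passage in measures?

12 measures

Basic parallel period: 3 + 3 = 6 bars.
6 (basic form) + 1 (cadential extension) + 3 (introduction) + 2 (extra statement) = 12.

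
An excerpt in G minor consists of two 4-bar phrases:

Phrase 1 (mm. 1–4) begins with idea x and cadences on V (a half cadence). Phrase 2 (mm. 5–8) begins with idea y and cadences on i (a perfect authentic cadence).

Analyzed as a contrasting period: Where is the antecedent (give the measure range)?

measures 1–4

The antecedent is the phrase ending with the weaker cadence (half cadence, phrase 1) and the consequent the one ending more conclusively (perfect authentic cadence, phrase 2); the antecedent is mm. 1-4.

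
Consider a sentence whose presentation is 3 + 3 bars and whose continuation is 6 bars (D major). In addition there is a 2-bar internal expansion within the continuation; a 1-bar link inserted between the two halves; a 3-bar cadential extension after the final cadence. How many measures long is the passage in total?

Basic sentence: 3 + 3 + 6 = 12 bars.
12 (basic form) + 2 (internal expansion) + 1 (link) + 3 (cadential extension) = 18.

18 measures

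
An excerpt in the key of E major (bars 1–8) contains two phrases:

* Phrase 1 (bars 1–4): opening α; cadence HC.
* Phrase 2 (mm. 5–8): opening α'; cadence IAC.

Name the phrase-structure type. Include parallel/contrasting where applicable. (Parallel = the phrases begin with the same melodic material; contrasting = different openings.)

parallel period

Phrase 1 ends with a half cadence (weaker) and phrase 2 with an imperfect authentic cadence (stronger): antecedent + consequent = a period.
The two phrases open with the same material (α / α'), so the period is parallel.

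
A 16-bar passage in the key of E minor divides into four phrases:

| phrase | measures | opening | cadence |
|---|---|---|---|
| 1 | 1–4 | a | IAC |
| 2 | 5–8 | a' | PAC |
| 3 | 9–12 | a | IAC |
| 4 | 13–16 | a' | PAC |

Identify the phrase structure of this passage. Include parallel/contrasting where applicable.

The cadence pattern IAC–PAC–IAC–PAC is weak–strong twice, and phrases 3–4 restate phrases 1–2: a period heard twice, not a double period (which would end weakly at phrase 2).

repeated period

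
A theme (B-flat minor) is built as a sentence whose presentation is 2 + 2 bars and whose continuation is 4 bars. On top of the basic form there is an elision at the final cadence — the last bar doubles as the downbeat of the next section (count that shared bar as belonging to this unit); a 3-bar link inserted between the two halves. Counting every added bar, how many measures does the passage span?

11 measures

Basic sentence: 2 + 2 + 4 = 8 bars.
8 (basic form) + 3 (link) = 11.
The elision shares a bar with the next section but does not change this unit's count.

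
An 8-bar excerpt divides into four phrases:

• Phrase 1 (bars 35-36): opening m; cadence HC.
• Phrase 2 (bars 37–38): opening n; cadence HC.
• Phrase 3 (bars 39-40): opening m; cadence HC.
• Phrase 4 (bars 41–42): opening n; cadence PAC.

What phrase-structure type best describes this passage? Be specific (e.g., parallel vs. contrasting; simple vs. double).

parallel double period

Four phrases in two halves: the first half (mm. 35-38) ends with a half cadence, the second (mm. 39–42) with a perfect authentic cadence — a large antecedent–consequent pair, i.e. a double period.
Phrase 3 begins with the same material as phrase 1, making it parallel.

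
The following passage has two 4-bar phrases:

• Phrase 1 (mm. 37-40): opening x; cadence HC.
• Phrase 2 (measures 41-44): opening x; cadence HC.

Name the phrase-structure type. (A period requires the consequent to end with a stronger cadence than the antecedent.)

repeated phrase

Both phrases have the same opening (x) and the same cadence (half cadence): the second is a restatement, not a consequent, so this is a repeated phrase rather than a period.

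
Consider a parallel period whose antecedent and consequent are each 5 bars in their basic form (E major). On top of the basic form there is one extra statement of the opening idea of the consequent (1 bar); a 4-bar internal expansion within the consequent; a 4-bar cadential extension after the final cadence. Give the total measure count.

Basic parallel period: 5 + 5 = 10 bars.
10 (basic form) + 1 (extra statement) + 4 (internal expansion) + 4 (cadential extension) = 19.

19 measures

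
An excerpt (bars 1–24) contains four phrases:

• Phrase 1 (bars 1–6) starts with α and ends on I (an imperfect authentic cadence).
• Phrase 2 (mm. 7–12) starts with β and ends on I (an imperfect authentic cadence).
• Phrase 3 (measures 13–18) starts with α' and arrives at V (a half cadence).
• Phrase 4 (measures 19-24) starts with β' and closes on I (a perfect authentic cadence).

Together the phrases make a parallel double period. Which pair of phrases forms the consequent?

phrases 3 and 4

In a double period the first pair of phrases (ending imperfect authentic cadence) is the large antecedent and the second pair (ending perfect authentic cadence) is the large consequent; the consequent is phrases 3 and 4.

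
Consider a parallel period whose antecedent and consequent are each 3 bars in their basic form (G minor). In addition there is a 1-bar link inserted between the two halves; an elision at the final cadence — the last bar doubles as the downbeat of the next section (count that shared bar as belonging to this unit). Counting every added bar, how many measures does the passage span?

7 measures

Basic parallel period: 3 + 3 = 6 bars.
6 (basic form) + 1 (link) = 7.
The elision shares a bar with the next section but does not change this unit's count.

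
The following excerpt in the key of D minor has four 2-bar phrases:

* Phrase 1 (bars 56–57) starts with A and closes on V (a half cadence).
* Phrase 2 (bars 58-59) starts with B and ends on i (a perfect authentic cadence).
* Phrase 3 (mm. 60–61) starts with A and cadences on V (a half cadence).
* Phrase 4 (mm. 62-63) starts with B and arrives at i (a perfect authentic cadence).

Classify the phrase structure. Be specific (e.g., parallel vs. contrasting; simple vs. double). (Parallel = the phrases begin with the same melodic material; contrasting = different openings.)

The cadence pattern HC–PAC–HC–PAC is weak–strong twice, and phrases 3–4 restate phrases 1–2: a period heard twice, not a double period (which would end weakly at phrase 2).

repeated period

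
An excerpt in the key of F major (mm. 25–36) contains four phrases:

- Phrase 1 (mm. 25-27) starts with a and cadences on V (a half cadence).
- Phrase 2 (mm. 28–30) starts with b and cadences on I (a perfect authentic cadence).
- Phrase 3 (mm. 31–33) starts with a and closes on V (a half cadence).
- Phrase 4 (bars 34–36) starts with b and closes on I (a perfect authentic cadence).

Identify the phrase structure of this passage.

The cadence pattern HC–PAC–HC–PAC is weak–strong twice, and phrases 3–4 restate phrases 1–2: a period heard twice, not a double period (which would end weakly at phrase 2).

repeated period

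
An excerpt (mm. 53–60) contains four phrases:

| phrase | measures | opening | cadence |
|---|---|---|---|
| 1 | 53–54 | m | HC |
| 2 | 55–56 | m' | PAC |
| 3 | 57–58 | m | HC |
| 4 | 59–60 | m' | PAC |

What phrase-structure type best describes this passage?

The cadence pattern HC–PAC–HC–PAC is weak–strong twice, and phrases 3–4 restate phrases 1–2: a period heard twice, not a double period (which would end weakly at phrase 2).

repeated period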